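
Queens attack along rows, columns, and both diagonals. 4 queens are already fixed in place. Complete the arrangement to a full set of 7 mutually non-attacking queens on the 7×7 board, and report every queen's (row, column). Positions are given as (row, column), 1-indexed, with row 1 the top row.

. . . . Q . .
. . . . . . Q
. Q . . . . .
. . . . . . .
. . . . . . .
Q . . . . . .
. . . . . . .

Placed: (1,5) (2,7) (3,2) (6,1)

(1,5) (2,7) (3,2) (4,6) (5,3) (6,1) (7,4)

Row 4: attacked by (1,5)→{2,5}; (2,7)→{5,7}; (3,2)→{1,2,3}; (6,1)→{1,3}. Safe: 4, 6. Place at column 6.
Row 5: attacked by (1,5)→{1,5}; (2,7)→{4,7}; (3,2)→{2,4}; (4,6)→{5,6,7}; (6,1)→{1,2}. Safe: 3. Place at column 3.
Row 7: attacked by (1,5)→{5}; (2,7)→{2,7}; (3,2)→{2,6}; (4,6)→{3,6}; (5,3)→{1,3,5}; (6,1)→{1,2}. Safe: 4. Place at column 4.
Columns [5, 7, 2, 6, 3, 1, 4], r−c [-4, -5, 1, -2, 2, 5, 3], r+c [6, 9, 5, 10, 8, 7, 11] are all distinct, so no two queens attack.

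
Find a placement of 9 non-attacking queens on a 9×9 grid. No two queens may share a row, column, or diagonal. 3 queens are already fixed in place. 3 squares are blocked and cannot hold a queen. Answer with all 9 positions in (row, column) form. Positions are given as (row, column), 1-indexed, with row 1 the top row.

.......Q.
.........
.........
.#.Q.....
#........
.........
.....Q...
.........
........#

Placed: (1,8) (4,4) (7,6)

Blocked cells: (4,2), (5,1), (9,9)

(1,8) (2,3) (3,1) (4,4) (5,7) (6,9) (7,6) (8,2) (9,5)

Row 2: attacked by (1,8)→{7,8,9}; (4,4)→{2,4,6}; (7,6)→{1,6}. Safe: 3, 5. Place at column 3.
Row 3: attacked by (1,8)→{6,8}; (2,3)→{2,3,4}; (4,4)→{3,4,5}; (7,6)→{2,6}. Safe: 1, 7, 9. Place at column 1.
Row 5: attacked by (1,8)→{4,8}; (2,3)→{3,6}; (3,1)→{1,3}; (4,4)→{3,4,5}; (7,6)→{4,6,8}. Blocked: 1. Safe: 2, 7, 9. Place at column 7.
Row 6: attacked by (1,8)→{3,8}; (2,3)→{3,7}; (3,1)→{1,4}; (4,4)→{2,4,6}; (5,7)→{6,7,8}; (7,6)→{5,6,7}. Safe: 9. Place at column 9.
Row 8: attacked by (1,8)→{1,8}; (2,3)→{3,9}; (3,1)→{1,6}; (4,4)→{4,8}; (5,7)→{4,7}; (6,9)→{7,9}; (7,6)→{5,6,7}. Safe: 2. Place at column 2.
Row 9: attacked by (1,8)→{8}; (2,3)→{3}; (3,1)→{1,7}; (4,4)→{4,9}; (5,7)→{3,7}; (6,9)→{6,9}; (7,6)→{4,6,8}; (8,2)→{1,2,3}. Blocked: 9. Safe: 5. Place at column 5.
Columns [8, 3, 1, 4, 7, 9, 6, 2, 5], r−c [-7, -1, 2, 0, -2, -3, 1, 6, 4], r+c [9, 5, 4, 8, 12, 15, 13, 10, 14] are all distinct, so no two queens attack.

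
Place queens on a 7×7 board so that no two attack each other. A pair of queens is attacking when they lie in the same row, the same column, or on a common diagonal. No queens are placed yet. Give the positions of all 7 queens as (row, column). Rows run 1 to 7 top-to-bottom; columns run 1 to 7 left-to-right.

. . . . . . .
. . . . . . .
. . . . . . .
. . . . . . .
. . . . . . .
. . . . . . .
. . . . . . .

Row 1: Safe: 1, 2, 3, 4, 5, 6, 7. Place at column 4.
Row 2: attacked by (1,4)→{3,4,5}. Safe: 1, 2, 6, 7. Place at column 1.
Row 3: attacked by (1,4)→{2,4,6}; (2,1)→{1,2}. Safe: 3, 5, 7. Place at column 3.
Row 4: attacked by (1,4)→{1,4,7}; (2,1)→{1,3}; (3,3)→{2,3,4}. Safe: 5, 6. Place at column 6.
Row 5: attacked by (1,4)→{4}; (2,1)→{1,4}; (3,3)→{1,3,5}; (4,6)→{5,6,7}. Safe: 2. Place at column 2.
Row 6: attacked by (1,4)→{4}; (2,1)→{1,5}; (3,3)→{3,6}; (4,6)→{4,6}; (5,2)→{1,2,3}. Safe: 7. Place at column 7.
Row 7: attacked by (1,4)→{4}; (2,1)→{1,6}; (3,3)→{3,7}; (4,6)→{3,6}; (5,2)→{2,4}; (6,7)→{6,7}. Safe: 5. Place at column 5.
Columns [4, 1, 3, 6, 2, 7, 5], r−c [-3, 1, 0, -2, 3, -1, 2], r+c [5, 3, 6, 10, 7, 13, 12] are all distinct, so no two queens attack.

(1,4) (2,1) (3,3) (4,6) (5,2) (6,7) (7,5)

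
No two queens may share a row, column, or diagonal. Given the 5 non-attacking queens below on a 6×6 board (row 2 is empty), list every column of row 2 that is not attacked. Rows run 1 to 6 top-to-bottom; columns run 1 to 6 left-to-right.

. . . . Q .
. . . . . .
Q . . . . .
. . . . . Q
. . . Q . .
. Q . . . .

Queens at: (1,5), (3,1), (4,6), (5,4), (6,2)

columns 3

(1,5) attacks row 2 at column 5 and diagonals 4, 6.
(3,1) attacks row 2 at column 1 and diagonals 2.
(4,6) attacks row 2 at column 6 and diagonals 4.
(5,4) attacks row 2 at column 4 and diagonals 1.
(6,2) attacks row 2 at column 2 and diagonals 6.
Attacked columns: {1, 2, 4, 5, 6}. Safe: {3}.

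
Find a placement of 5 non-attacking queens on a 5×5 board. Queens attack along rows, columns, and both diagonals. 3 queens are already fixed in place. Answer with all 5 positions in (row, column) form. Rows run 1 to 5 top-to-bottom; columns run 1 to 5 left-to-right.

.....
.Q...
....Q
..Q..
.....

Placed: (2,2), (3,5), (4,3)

(1,4) (2,2) (3,5) (4,3) (5,1)

Row 1: attacked by (2,2)→{1,2,3}; (3,5)→{3,5}; (4,3)→{3}. Safe: 4. Place at column 4.
Row 5: attacked by (1,4)→{4}; (2,2)→{2,5}; (3,5)→{3,5}; (4,3)→{2,3,4}. Safe: 1. Place at column 1.
Columns [4, 2, 5, 3, 1], r−c [-3, 0, -2, 1, 4], r+c [5, 4, 8, 7, 6] are all distinct, so no two queens attack.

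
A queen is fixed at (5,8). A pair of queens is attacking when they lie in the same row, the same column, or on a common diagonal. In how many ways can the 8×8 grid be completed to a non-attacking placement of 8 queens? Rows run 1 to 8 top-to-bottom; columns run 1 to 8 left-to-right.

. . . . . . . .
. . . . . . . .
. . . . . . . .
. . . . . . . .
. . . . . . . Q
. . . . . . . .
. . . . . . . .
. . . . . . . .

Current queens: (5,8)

Branch on row 1: col 1 → 1; col 2 → 1; col 3 → 4; col 5 → 5; col 6 → 4; col 7 → 3.
Sum: 1 + 1 + 4 + 5 + 4 + 3 = 18.

18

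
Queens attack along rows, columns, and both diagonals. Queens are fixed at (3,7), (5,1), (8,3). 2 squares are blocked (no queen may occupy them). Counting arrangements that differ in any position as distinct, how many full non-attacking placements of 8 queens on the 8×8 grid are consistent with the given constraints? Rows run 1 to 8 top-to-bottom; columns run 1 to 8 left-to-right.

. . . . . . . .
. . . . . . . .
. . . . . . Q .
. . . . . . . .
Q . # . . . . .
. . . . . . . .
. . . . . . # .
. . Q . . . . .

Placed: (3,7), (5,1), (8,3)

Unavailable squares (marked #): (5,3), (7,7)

2

Branch on row 1: col 2 → 1; col 4 → 1; col 6 → 0; col 8 → 0.
Sum: 1 + 1 + 0 + 0 = 2.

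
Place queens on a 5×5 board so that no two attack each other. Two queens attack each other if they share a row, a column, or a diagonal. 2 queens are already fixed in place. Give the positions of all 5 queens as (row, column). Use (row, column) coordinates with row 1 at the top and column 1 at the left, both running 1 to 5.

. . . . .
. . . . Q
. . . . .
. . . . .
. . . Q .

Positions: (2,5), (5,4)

(1,2) (2,5) (3,3) (4,1) (5,4)

Row 1: attacked by (2,5)→{4,5}; (5,4)→{4}. Safe: 1, 2, 3. Place at column 2.
Row 3: attacked by (1,2)→{2,4}; (2,5)→{4,5}; (5,4)→{2,4}. Safe: 1, 3. Place at column 3.
Row 4: attacked by (1,2)→{2,5}; (2,5)→{3,5}; (3,3)→{2,3,4}; (5,4)→{3,4,5}. Safe: 1. Place at column 1.
Columns [2, 5, 3, 1, 4], r−c [-1, -3, 0, 3, 1], r+c [3, 7, 6, 5, 9] are all distinct, so no two queens attack.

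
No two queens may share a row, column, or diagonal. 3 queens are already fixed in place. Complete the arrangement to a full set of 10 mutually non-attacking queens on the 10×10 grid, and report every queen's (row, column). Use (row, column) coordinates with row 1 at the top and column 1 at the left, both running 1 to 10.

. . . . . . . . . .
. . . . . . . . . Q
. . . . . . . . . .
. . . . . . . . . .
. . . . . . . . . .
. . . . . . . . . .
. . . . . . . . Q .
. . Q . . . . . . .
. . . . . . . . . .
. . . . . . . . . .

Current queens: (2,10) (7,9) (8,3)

Row 1: attacked by (2,10)→{9,10}; (7,9)→{3,9}; (8,3)→{3,10}. Safe: 1, 2, 4, 5, 6, 7, 8. Place at column 1.
Row 3: attacked by (1,1)→{1,3}; (2,10)→{9,10}; (7,9)→{5,9}; (8,3)→{3,8}. Safe: 2, 4, 6, 7. Place at column 7.
Row 4: attacked by (1,1)→{1,4}; (2,10)→{8,10}; (3,7)→{6,7,8}; (7,9)→{6,9}; (8,3)→{3,7}. Safe: 2, 5. Place at column 5.
Row 5: attacked by (1,1)→{1,5}; (2,10)→{7,10}; (3,7)→{5,7,9}; (4,5)→{4,5,6}; (7,9)→{7,9}; (8,3)→{3,6}. Safe: 2, 8. Place at column 8.
Row 6: attacked by (1,1)→{1,6}; (2,10)→{6,10}; (3,7)→{4,7,10}; (4,5)→{3,5,7}; (5,8)→{7,8,9}; (7,9)→{8,9,10}; (8,3)→{1,3,5}. Safe: 2. Place at column 2.
Row 9: attacked by (1,1)→{1,9}; (2,10)→{3,10}; (3,7)→{1,7}; (4,5)→{5,10}; (5,8)→{4,8}; (6,2)→{2,5}; (7,9)→{7,9}; (8,3)→{2,3,4}. Safe: 6. Place at column 6.
Row 10: attacked by (1,1)→{1,10}; (2,10)→{2,10}; (3,7)→{7}; (4,5)→{5}; (5,8)→{3,8}; (6,2)→{2,6}; (7,9)→{6,9}; (8,3)→{1,3,5}; (9,6)→{5,6,7}. Safe: 4. Place at column 4.
Columns [1, 10, 7, 5, 8, 2, 9, 3, 6, 4], r−c [0, -8, -4, -1, -3, 4, -2, 5, 3, 6], r+c [2, 12, 10, 9, 13, 8, 16, 11, 15, 14] are all distinct, so no two queens attack.

(1,1) (2,10) (3,7) (4,5) (5,8) (6,2) (7,9) (8,3) (9,6) (10,4)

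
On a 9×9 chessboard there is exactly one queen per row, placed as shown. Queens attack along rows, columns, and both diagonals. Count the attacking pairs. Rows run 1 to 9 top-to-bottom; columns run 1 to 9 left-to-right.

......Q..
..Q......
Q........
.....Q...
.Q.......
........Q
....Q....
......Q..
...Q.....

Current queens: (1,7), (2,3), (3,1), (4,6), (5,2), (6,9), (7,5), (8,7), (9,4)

Same column: (1,7)–(8,7) (column 7).
Same diagonal: (3,1)–(7,5) (|3−7| = |1−5| = 4); (6,9)–(8,7) (|6−8| = |9−7| = 2).
Total attacking pairs: 3.

3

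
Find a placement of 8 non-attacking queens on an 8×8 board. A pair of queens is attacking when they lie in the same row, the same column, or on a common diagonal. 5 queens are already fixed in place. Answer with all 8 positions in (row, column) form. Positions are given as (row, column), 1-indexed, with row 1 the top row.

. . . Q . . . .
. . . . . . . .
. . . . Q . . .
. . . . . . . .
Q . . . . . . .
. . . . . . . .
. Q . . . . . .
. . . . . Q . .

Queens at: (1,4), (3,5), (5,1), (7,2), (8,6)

Row 2: attacked by (1,4)→{3,4,5}; (3,5)→{4,5,6}; (5,1)→{1,4}; (7,2)→{2,7}; (8,6)→{6}. Safe: 8. Place at column 8.
Row 4: attacked by (1,4)→{1,4,7}; (2,8)→{6,8}; (3,5)→{4,5,6}; (5,1)→{1,2}; (7,2)→{2,5}; (8,6)→{2,6}. Safe: 3. Place at column 3.
Row 6: attacked by (1,4)→{4}; (2,8)→{4,8}; (3,5)→{2,5,8}; (4,3)→{1,3,5}; (5,1)→{1,2}; (7,2)→{1,2,3}; (8,6)→{4,6,8}. Safe: 7. Place at column 7.
Columns [4, 8, 5, 3, 1, 7, 2, 6], r−c [-3, -6, -2, 1, 4, -1, 5, 2], r+c [5, 10, 8, 7, 6, 13, 9, 14] are all distinct, so no two queens attack.

(1,4) (2,8) (3,5) (4,3) (5,1) (6,7) (7,2) (8,6)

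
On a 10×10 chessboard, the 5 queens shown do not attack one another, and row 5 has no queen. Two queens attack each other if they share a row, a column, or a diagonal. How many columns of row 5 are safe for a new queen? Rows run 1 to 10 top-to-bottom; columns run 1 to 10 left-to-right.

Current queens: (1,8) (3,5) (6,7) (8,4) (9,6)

(1,8) attacks row 5 at column 8 and diagonals 4.
(3,5) attacks row 5 at column 5 and diagonals 3, 7.
(6,7) attacks row 5 at column 7 and diagonals 6, 8.
(8,4) attacks row 5 at column 4 and diagonals 1, 7.
(9,6) attacks row 5 at column 6 and diagonals 2, 10.
Attacked columns: {1, 2, 3, 4, 5, 6, 7, 8, 10}. Safe: {9}.

1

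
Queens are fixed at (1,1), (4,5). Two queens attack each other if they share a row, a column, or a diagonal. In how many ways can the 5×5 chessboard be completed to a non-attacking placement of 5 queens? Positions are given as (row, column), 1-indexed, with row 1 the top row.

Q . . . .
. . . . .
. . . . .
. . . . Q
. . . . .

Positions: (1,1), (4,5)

Branch on row 2: col 4 → 1.
Sum: 1 = 1.

1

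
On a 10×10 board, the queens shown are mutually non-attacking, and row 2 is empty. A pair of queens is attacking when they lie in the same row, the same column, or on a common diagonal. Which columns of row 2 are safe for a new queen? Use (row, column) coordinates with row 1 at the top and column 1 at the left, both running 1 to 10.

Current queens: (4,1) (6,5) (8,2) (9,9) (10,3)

columns 4, 6, 7, 10

(4,1) attacks row 2 at column 1 and diagonals 3.
(6,5) attacks row 2 at column 5 and diagonals 1, 9.
(8,2) attacks row 2 at column 2 and diagonals 8.
(9,9) attacks row 2 at column 9 and diagonals 2.
(10,3) attacks row 2 at column 3.
Attacked columns: {1, 2, 3, 5, 8, 9}. Safe: {4, 6, 7, 10}.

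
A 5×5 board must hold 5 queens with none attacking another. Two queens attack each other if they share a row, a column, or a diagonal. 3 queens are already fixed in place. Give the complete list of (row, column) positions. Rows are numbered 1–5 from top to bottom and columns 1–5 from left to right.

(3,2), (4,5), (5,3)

Row 1: attacked by (3,2)→{2,4}; (4,5)→{2,5}; (5,3)→{3}. Safe: 1. Place at column 1.
Row 2: attacked by (1,1)→{1,2}; (3,2)→{1,2,3}; (4,5)→{3,5}; (5,3)→{3}. Safe: 4. Place at column 4.
Columns [1, 4, 2, 5, 3], r−c [0, -2, 1, -1, 2], r+c [2, 6, 5, 9, 8] are all distinct, so no two queens attack.

(1,1) (2,4) (3,2) (4,5) (5,3)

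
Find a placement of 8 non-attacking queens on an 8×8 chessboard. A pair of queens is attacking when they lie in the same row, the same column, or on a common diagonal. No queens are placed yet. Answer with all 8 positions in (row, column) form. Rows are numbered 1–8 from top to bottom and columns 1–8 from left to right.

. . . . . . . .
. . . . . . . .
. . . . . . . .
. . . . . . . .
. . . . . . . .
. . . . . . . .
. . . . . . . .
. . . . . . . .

Row 1: Safe: 1, 2, 3, 4, 5, 6, 7, 8. Place at column 6.
Row 2: attacked by (1,6)→{5,6,7}. Safe: 1, 2, 3, 4, 8. Place at column 3.
Row 3: attacked by (1,6)→{4,6,8}; (2,3)→{2,3,4}. Safe: 1, 5, 7. Place at column 1.
Row 4: attacked by (1,6)→{3,6}; (2,3)→{1,3,5}; (3,1)→{1,2}. Safe: 4, 7, 8. Place at column 8.
Row 5: attacked by (1,6)→{2,6}; (2,3)→{3,6}; (3,1)→{1,3}; (4,8)→{7,8}. Safe: 4, 5. Place at column 5.
Row 6: attacked by (1,6)→{1,6}; (2,3)→{3,7}; (3,1)→{1,4}; (4,8)→{6,8}; (5,5)→{4,5,6}. Safe: 2. Place at column 2.
Row 7: attacked by (1,6)→{6}; (2,3)→{3,8}; (3,1)→{1,5}; (4,8)→{5,8}; (5,5)→{3,5,7}; (6,2)→{1,2,3}. Safe: 4. Place at column 4.
Row 8: attacked by (1,6)→{6}; (2,3)→{3}; (3,1)→{1,6}; (4,8)→{4,8}; (5,5)→{2,5,8}; (6,2)→{2,4}; (7,4)→{3,4,5}. Safe: 7. Place at column 7.
Columns [6, 3, 1, 8, 5, 2, 4, 7], r−c [-5, -1, 2, -4, 0, 4, 3, 1], r+c [7, 5, 4, 12, 10, 8, 11, 15] are all distinct, so no two queens attack.

(1,6) (2,3) (3,1) (4,8) (5,5) (6,2) (7,4) (8,7)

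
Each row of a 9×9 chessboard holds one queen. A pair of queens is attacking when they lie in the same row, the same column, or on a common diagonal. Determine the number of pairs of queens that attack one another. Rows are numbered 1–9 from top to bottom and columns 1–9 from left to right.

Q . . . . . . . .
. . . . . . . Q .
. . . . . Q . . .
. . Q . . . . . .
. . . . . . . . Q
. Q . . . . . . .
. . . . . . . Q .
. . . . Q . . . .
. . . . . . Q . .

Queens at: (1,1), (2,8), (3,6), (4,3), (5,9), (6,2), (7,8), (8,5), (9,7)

1

Same column: (2,8)–(7,8) (column 8).
Total attacking pairs: 1.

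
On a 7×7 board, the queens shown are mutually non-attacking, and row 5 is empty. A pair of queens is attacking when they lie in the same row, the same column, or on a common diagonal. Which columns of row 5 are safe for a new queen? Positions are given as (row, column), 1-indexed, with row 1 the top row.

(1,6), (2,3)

(1,6) attacks row 5 at column 6 and diagonals 2.
(2,3) attacks row 5 at column 3 and diagonals 6.
Attacked columns: {2, 3, 6}. Safe: {1, 4, 5, 7}.

columns 1, 4, 5, 7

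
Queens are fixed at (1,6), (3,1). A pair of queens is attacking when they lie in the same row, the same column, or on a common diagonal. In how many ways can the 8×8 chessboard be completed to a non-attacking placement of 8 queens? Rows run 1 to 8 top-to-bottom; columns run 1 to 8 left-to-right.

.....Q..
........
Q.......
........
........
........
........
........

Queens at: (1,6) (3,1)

Branch on row 2: col 3 → 3; col 4 → 1; col 8 → 0.
Sum: 3 + 1 + 0 = 4.

4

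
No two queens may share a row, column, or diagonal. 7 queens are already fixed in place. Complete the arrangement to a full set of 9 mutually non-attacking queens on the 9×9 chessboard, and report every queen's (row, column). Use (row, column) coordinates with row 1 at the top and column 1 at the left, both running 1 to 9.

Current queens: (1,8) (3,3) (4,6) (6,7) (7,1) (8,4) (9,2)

(1,8) (2,5) (3,3) (4,6) (5,9) (6,7) (7,1) (8,4) (9,2)

Row 2: attacked by (1,8)→{7,8,9}; (3,3)→{2,3,4}; (4,6)→{4,6,8}; (6,7)→{3,7}; (7,1)→{1,6}; (8,4)→{4}; (9,2)→{2,9}. Safe: 5. Place at column 5.
Row 5: attacked by (1,8)→{4,8}; (2,5)→{2,5,8}; (3,3)→{1,3,5}; (4,6)→{5,6,7}; (6,7)→{6,7,8}; (7,1)→{1,3}; (8,4)→{1,4,7}; (9,2)→{2,6}. Safe: 9. Place at column 9.
Columns [8, 5, 3, 6, 9, 7, 1, 4, 2], r−c [-7, -3, 0, -2, -4, -1, 6, 4, 7], r+c [9, 7, 6, 10, 14, 13, 8, 12, 11] are all distinct, so no two queens attack.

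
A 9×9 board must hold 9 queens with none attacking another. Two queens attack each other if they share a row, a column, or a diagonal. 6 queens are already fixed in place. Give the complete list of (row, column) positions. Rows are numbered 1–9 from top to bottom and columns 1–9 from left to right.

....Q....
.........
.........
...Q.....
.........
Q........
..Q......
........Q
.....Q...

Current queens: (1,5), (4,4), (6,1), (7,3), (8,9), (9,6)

Row 2: attacked by (1,5)→{4,5,6}; (4,4)→{2,4,6}; (6,1)→{1,5}; (7,3)→{3,8}; (8,9)→{3,9}; (9,6)→{6}. Safe: 7. Place at column 7.
Row 3: attacked by (1,5)→{3,5,7}; (2,7)→{6,7,8}; (4,4)→{3,4,5}; (6,1)→{1,4}; (7,3)→{3,7}; (8,9)→{4,9}; (9,6)→{6}. Safe: 2. Place at column 2.
Row 5: attacked by (1,5)→{1,5,9}; (2,7)→{4,7}; (3,2)→{2,4}; (4,4)→{3,4,5}; (6,1)→{1,2}; (7,3)→{1,3,5}; (8,9)→{6,9}; (9,6)→{2,6}. Safe: 8. Place at column 8.
Columns [5, 7, 2, 4, 8, 1, 3, 9, 6], r−c [-4, -5, 1, 0, -3, 5, 4, -1, 3], r+c [6, 9, 5, 8, 13, 7, 10, 17, 15] are all distinct, so no two queens attack.

(1,5) (2,7) (3,2) (4,4) (5,8) (6,1) (7,3) (8,9) (9,6)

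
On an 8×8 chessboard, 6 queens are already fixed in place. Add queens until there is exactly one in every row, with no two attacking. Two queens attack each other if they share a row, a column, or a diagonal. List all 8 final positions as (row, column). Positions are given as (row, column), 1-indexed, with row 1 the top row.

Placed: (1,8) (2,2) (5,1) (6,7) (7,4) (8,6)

Row 3: attacked by (1,8)→{6,8}; (2,2)→{1,2,3}; (5,1)→{1,3}; (6,7)→{4,7}; (7,4)→{4,8}; (8,6)→{1,6}. Safe: 5. Place at column 5.
Row 4: attacked by (1,8)→{5,8}; (2,2)→{2,4}; (3,5)→{4,5,6}; (5,1)→{1,2}; (6,7)→{5,7}; (7,4)→{1,4,7}; (8,6)→{2,6}. Safe: 3. Place at column 3.
Columns [8, 2, 5, 3, 1, 7, 4, 6], r−c [-7, 0, -2, 1, 4, -1, 3, 2], r+c [9, 4, 8, 7, 6, 13, 11, 14] are all distinct, so no two queens attack.

(1,8) (2,2) (3,5) (4,3) (5,1) (6,7) (7,4) (8,6)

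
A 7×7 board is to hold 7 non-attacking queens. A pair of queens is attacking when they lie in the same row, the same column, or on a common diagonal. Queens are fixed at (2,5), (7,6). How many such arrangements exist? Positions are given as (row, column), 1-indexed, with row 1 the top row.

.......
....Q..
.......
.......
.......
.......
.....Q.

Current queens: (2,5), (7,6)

3

Branch on row 1: col 1 → 0; col 2 → 3; col 3 → 0; col 7 → 0.
Sum: 0 + 3 + 0 + 0 = 3.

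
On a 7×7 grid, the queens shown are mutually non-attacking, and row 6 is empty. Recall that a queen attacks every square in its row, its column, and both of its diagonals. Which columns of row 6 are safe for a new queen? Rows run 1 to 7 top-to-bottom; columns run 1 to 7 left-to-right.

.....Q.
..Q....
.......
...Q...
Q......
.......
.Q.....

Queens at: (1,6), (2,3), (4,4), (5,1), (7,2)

columns 5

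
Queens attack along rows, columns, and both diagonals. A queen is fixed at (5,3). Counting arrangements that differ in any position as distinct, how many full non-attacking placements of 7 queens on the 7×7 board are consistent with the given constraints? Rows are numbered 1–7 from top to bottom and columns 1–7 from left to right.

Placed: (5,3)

6

Branch on row 1: col 1 → 1; col 2 → 1; col 4 → 1; col 5 → 2; col 6 → 1.
Sum: 1 + 1 + 1 + 2 + 1 = 6.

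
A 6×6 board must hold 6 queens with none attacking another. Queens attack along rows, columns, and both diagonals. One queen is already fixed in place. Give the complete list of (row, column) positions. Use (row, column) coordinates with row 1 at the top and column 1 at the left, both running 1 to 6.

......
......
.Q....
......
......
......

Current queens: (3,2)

Row 1: attacked by (3,2)→{2,4}. Safe: 1, 3, 5, 6. Place at column 3.
Row 2: attacked by (1,3)→{2,3,4}; (3,2)→{1,2,3}. Safe: 5, 6. Place at column 6.
Row 4: attacked by (1,3)→{3,6}; (2,6)→{4,6}; (3,2)→{1,2,3}. Safe: 5. Place at column 5.
Row 5: attacked by (1,3)→{3}; (2,6)→{3,6}; (3,2)→{2,4}; (4,5)→{4,5,6}. Safe: 1. Place at column 1.
Row 6: attacked by (1,3)→{3}; (2,6)→{2,6}; (3,2)→{2,5}; (4,5)→{3,5}; (5,1)→{1,2}. Safe: 4. Place at column 4.
Columns [3, 6, 2, 5, 1, 4], r−c [-2, -4, 1, -1, 4, 2], r+c [4, 8, 5, 9, 6, 10] are all distinct, so no two queens attack.

(1,3) (2,6) (3,2) (4,5) (5,1) (6,4)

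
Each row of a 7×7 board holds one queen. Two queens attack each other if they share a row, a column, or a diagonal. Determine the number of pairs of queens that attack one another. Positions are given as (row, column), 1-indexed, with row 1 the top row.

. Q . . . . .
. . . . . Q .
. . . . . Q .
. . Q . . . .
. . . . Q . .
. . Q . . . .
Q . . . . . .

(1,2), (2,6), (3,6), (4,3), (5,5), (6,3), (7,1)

Same column: (2,6)–(3,6) (column 6); (4,3)–(6,3) (column 3).
Same diagonal: (2,6)–(7,1) (|2−7| = |6−1| = 5); (3,6)–(6,3) (|3−6| = |6−3| = 3).
Total attacking pairs: 4.

4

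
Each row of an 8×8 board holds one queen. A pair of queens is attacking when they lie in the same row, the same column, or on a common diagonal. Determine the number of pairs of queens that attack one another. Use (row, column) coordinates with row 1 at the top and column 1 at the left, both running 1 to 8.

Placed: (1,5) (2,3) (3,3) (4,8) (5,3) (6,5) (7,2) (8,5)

8

Same column: (1,5)–(6,5) (column 5); (1,5)–(8,5) (column 5); (2,3)–(3,3) (column 3); (2,3)–(5,3) (column 3); (3,3)–(5,3) (column 3); (6,5)–(8,5) (column 5).
Same diagonal: (1,5)–(3,3) (|1−3| = |5−3| = 2); (1,5)–(4,8) (|1−4| = |5−8| = 3).
Total attacking pairs: 8.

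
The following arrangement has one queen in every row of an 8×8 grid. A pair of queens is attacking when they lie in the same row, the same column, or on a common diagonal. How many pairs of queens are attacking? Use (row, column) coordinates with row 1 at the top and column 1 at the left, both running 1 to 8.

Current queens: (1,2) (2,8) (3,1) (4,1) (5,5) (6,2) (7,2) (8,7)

5

Same column: (1,2)–(6,2) (column 2); (1,2)–(7,2) (column 2); (3,1)–(4,1) (column 1); (6,2)–(7,2) (column 2).
Same diagonal: (2,8)–(5,5) (|2−5| = |8−5| = 3).
Total attacking pairs: 5.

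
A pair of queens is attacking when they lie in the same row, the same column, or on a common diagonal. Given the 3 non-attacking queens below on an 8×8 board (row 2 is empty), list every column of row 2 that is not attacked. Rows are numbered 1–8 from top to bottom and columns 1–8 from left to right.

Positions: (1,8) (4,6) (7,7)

(1,8) attacks row 2 at column 8 and diagonals 7.
(4,6) attacks row 2 at column 6 and diagonals 4, 8.
(7,7) attacks row 2 at column 7 and diagonals 2.
Attacked columns: {2, 4, 6, 7, 8}. Safe: {1, 3, 5}.

columns 1, 3, 5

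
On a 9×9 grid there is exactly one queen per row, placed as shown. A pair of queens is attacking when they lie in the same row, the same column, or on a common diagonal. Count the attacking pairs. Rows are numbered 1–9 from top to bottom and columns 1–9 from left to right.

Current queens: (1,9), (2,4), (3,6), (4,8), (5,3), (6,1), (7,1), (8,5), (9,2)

Same column: (6,1)–(7,1) (column 1).
Same diagonal: (5,3)–(7,1) (|5−7| = |3−1| = 2).
Total attacking pairs: 2.

2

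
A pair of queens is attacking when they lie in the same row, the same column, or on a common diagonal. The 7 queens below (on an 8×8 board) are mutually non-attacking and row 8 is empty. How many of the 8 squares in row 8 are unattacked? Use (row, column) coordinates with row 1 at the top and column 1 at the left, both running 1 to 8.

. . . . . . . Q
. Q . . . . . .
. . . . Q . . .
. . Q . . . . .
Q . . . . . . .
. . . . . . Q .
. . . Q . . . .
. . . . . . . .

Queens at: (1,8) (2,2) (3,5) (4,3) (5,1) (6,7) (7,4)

(1,8) attacks row 8 at column 8 and diagonals 1.
(2,2) attacks row 8 at column 2 and diagonals 8.
(3,5) attacks row 8 at column 5.
(4,3) attacks row 8 at column 3 and diagonals 7.
(5,1) attacks row 8 at column 1 and diagonals 4.
(6,7) attacks row 8 at column 7 and diagonals 5.
(7,4) attacks row 8 at column 4 and diagonals 3, 5.
Attacked columns: {1, 2, 3, 4, 5, 7, 8}. Safe: {6}.

1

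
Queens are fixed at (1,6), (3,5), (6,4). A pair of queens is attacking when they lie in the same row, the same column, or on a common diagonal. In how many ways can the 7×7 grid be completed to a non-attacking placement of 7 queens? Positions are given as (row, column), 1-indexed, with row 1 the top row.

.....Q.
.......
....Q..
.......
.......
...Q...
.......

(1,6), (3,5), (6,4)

1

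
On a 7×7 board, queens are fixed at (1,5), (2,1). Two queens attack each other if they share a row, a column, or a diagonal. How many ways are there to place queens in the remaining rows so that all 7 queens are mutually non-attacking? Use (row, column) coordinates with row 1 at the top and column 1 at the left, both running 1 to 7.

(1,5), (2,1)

2

Branch on row 3: col 4 → 1; col 6 → 1.
Sum: 1 + 1 = 2.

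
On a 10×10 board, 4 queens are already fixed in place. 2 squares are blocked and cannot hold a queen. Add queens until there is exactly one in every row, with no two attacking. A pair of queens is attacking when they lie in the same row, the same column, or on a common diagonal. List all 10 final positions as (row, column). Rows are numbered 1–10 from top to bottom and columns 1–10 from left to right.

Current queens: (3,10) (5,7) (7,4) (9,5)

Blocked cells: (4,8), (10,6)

Row 1: attacked by (3,10)→{8,10}; (5,7)→{3,7}; (7,4)→{4,10}; (9,5)→{5}. Safe: 1, 2, 6, 9. Place at column 2.
Row 2: attacked by (1,2)→{1,2,3}; (3,10)→{9,10}; (5,7)→{4,7,10}; (7,4)→{4,9}; (9,5)→{5}. Safe: 6, 8. Place at column 6.
Row 4: attacked by (1,2)→{2,5}; (2,6)→{4,6,8}; (3,10)→{9,10}; (5,7)→{6,7,8}; (7,4)→{1,4,7}; (9,5)→{5,10}. Blocked: 8. Safe: 3. Place at column 3.
Row 6: attacked by (1,2)→{2,7}; (2,6)→{2,6,10}; (3,10)→{7,10}; (4,3)→{1,3,5}; (5,7)→{6,7,8}; (7,4)→{3,4,5}; (9,5)→{2,5,8}. Safe: 9. Place at column 9.
Row 8: attacked by (1,2)→{2,9}; (2,6)→{6}; (3,10)→{5,10}; (4,3)→{3,7}; (5,7)→{4,7,10}; (6,9)→{7,9}; (7,4)→{3,4,5}; (9,5)→{4,5,6}. Safe: 1, 8. Place at column 1.
Row 10: attacked by (1,2)→{2}; (2,6)→{6}; (3,10)→{3,10}; (4,3)→{3,9}; (5,7)→{2,7}; (6,9)→{5,9}; (7,4)→{1,4,7}; (8,1)→{1,3}; (9,5)→{4,5,6}. Blocked: 6. Safe: 8. Place at column 8.
Columns [2, 6, 10, 3, 7, 9, 4, 1, 5, 8], r−c [-1, -4, -7, 1, -2, -3, 3, 7, 4, 2], r+c [3, 8, 13, 7, 12, 15, 11, 9, 14, 18] are all distinct, so no two queens attack.

(1,2) (2,6) (3,10) (4,3) (5,7) (6,9) (7,4) (8,1) (9,5) (10,8)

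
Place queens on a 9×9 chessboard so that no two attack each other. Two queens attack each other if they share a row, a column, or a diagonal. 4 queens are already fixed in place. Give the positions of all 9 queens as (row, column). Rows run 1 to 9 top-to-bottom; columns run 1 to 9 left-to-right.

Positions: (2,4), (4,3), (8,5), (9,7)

(1,2) (2,4) (3,8) (4,3) (5,9) (6,6) (7,1) (8,5) (9,7)

Row 1: attacked by (2,4)→{3,4,5}; (4,3)→{3,6}; (8,5)→{5}; (9,7)→{7}. Safe: 1, 2, 8, 9. Place at column 2.
Row 3: attacked by (1,2)→{2,4}; (2,4)→{3,4,5}; (4,3)→{2,3,4}; (8,5)→{5}; (9,7)→{1,7}. Safe: 6, 8, 9. Place at column 8.
Row 5: attacked by (1,2)→{2,6}; (2,4)→{1,4,7}; (3,8)→{6,8}; (4,3)→{2,3,4}; (8,5)→{2,5,8}; (9,7)→{3,7}. Safe: 9. Place at column 9.
Row 6: attacked by (1,2)→{2,7}; (2,4)→{4,8}; (3,8)→{5,8}; (4,3)→{1,3,5}; (5,9)→{8,9}; (8,5)→{3,5,7}; (9,7)→{4,7}. Safe: 6. Place at column 6.
Row 7: attacked by (1,2)→{2,8}; (2,4)→{4,9}; (3,8)→{4,8}; (4,3)→{3,6}; (5,9)→{7,9}; (6,6)→{5,6,7}; (8,5)→{4,5,6}; (9,7)→{5,7,9}. Safe: 1. Place at column 1.
Columns [2, 4, 8, 3, 9, 6, 1, 5, 7], r−c [-1, -2, -5, 1, -4, 0, 6, 3, 2], r+c [3, 6, 11, 7, 14, 12, 8, 13, 16] are all distinct, so no two queens attack.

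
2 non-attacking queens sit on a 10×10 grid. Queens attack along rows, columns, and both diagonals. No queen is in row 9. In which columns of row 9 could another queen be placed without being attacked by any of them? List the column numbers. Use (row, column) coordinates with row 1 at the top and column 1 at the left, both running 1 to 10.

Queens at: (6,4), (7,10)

columns 2, 3, 5, 6, 9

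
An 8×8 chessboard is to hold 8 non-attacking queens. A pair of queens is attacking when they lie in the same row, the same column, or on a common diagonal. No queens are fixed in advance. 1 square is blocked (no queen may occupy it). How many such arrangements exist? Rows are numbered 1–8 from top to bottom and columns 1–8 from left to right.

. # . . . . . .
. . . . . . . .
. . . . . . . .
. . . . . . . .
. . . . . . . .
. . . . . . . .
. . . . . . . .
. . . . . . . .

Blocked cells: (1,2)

84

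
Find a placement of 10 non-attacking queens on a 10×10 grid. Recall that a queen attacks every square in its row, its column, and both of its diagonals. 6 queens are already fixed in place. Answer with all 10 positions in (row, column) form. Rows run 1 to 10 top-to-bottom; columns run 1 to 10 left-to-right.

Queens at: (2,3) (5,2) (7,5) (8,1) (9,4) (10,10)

Row 1: attacked by (2,3)→{2,3,4}; (5,2)→{2,6}; (7,5)→{5}; (8,1)→{1,8}; (9,4)→{4}; (10,10)→{1,10}. Safe: 7, 9. Place at column 7.
Row 3: attacked by (1,7)→{5,7,9}; (2,3)→{2,3,4}; (5,2)→{2,4}; (7,5)→{1,5,9}; (8,1)→{1,6}; (9,4)→{4,10}; (10,10)→{3,10}. Safe: 8. Place at column 8.
Row 4: attacked by (1,7)→{4,7,10}; (2,3)→{1,3,5}; (3,8)→{7,8,9}; (5,2)→{1,2,3}; (7,5)→{2,5,8}; (8,1)→{1,5}; (9,4)→{4,9}; (10,10)→{4,10}. Safe: 6. Place at column 6.
Row 6: attacked by (1,7)→{2,7}; (2,3)→{3,7}; (3,8)→{5,8}; (4,6)→{4,6,8}; (5,2)→{1,2,3}; (7,5)→{4,5,6}; (8,1)→{1,3}; (9,4)→{1,4,7}; (10,10)→{6,10}. Safe: 9. Place at column 9.
Columns [7, 3, 8, 6, 2, 9, 5, 1, 4, 10], r−c [-6, -1, -5, -2, 3, -3, 2, 7, 5, 0], r+c [8, 5, 11, 10, 7, 15, 12, 9, 13, 20] are all distinct, so no two queens attack.

(1,7) (2,3) (3,8) (4,6) (5,2) (6,9) (7,5) (8,1) (9,4) (10,10)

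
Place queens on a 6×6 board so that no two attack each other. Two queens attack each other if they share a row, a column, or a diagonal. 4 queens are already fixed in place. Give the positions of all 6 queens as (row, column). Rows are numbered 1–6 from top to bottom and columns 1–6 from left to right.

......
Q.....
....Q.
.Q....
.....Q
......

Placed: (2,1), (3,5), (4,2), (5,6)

(1,4) (2,1) (3,5) (4,2) (5,6) (6,3)

Row 1: attacked by (2,1)→{1,2}; (3,5)→{3,5}; (4,2)→{2,5}; (5,6)→{2,6}. Safe: 4. Place at column 4.
Row 6: attacked by (1,4)→{4}; (2,1)→{1,5}; (3,5)→{2,5}; (4,2)→{2,4}; (5,6)→{5,6}. Safe: 3. Place at column 3.
Columns [4, 1, 5, 2, 6, 3], r−c [-3, 1, -2, 2, -1, 3], r+c [5, 3, 8, 6, 11, 9] are all distinct, so no two queens attack.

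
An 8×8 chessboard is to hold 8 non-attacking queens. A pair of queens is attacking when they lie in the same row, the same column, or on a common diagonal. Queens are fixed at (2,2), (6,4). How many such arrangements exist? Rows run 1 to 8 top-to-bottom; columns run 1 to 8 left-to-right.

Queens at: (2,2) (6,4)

Branch on row 1: col 5 → 1; col 6 → 0; col 7 → 1; col 8 → 0.
Sum: 1 + 0 + 1 + 0 = 2.

2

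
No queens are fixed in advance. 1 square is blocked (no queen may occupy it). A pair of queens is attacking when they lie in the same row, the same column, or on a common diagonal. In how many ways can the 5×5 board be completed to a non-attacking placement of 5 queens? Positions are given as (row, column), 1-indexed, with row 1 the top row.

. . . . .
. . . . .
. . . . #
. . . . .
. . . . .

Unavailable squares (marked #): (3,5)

Branch on row 1: col 1 → 1; col 2 → 2; col 3 → 2; col 4 → 1; col 5 → 2.
Sum: 1 + 2 + 2 + 1 + 2 = 8.

8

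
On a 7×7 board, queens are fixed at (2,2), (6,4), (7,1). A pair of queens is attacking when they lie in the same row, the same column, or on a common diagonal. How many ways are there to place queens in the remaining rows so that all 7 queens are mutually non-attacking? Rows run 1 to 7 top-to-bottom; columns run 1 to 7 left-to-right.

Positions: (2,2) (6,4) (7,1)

1

Branch on row 1: col 5 → 1; col 6 → 0.
Sum: 1 + 0 = 1.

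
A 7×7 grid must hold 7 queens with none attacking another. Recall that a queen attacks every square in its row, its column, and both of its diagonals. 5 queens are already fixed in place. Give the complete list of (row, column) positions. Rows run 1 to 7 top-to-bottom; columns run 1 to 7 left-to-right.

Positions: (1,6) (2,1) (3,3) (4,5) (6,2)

(1,6) (2,1) (3,3) (4,5) (5,7) (6,2) (7,4)

Row 5: attacked by (1,6)→{2,6}; (2,1)→{1,4}; (3,3)→{1,3,5}; (4,5)→{4,5,6}; (6,2)→{1,2,3}. Safe: 7. Place at column 7.
Row 7: attacked by (1,6)→{6}; (2,1)→{1,6}; (3,3)→{3,7}; (4,5)→{2,5}; (5,7)→{5,7}; (6,2)→{1,2,3}. Safe: 4. Place at column 4.
Columns [6, 1, 3, 5, 7, 2, 4], r−c [-5, 1, 0, -1, -2, 4, 3], r+c [7, 3, 6, 9, 12, 8, 11] are all distinct, so no two queens attack.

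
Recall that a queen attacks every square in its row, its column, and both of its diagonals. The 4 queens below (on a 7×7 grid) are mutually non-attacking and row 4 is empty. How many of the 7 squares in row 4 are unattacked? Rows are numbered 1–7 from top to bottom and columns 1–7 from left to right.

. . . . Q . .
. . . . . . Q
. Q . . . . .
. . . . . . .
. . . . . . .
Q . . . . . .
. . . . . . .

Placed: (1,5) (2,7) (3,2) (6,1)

(1,5) attacks row 4 at column 5 and diagonals 2.
(2,7) attacks row 4 at column 7 and diagonals 5.
(3,2) attacks row 4 at column 2 and diagonals 1, 3.
(6,1) attacks row 4 at column 1 and diagonals 3.
Attacked columns: {1, 2, 3, 5, 7}. Safe: {4, 6}.

2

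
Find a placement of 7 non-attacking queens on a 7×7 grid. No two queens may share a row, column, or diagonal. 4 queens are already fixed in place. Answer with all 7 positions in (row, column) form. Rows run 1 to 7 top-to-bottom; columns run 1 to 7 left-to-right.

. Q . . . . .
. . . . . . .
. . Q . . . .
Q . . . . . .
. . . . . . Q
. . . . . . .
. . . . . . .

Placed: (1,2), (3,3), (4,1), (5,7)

(1,2) (2,5) (3,3) (4,1) (5,7) (6,4) (7,6)

Row 2: attacked by (1,2)→{1,2,3}; (3,3)→{2,3,4}; (4,1)→{1,3}; (5,7)→{4,7}. Safe: 5, 6. Place at column 5.
Row 6: attacked by (1,2)→{2,7}; (2,5)→{1,5}; (3,3)→{3,6}; (4,1)→{1,3}; (5,7)→{6,7}. Safe: 4. Place at column 4.
Row 7: attacked by (1,2)→{2}; (2,5)→{5}; (3,3)→{3,7}; (4,1)→{1,4}; (5,7)→{5,7}; (6,4)→{3,4,5}. Safe: 6. Place at column 6.
Columns [2, 5, 3, 1, 7, 4, 6], r−c [-1, -3, 0, 3, -2, 2, 1], r+c [3, 7, 6, 5, 12, 10, 13] are all distinct, so no two queens attack.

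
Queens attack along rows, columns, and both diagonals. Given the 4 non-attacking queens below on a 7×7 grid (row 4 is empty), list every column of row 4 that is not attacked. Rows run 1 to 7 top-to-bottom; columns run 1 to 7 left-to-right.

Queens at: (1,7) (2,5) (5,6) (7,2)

(1,7) attacks row 4 at column 7 and diagonals 4.
(2,5) attacks row 4 at column 5 and diagonals 3, 7.
(5,6) attacks row 4 at column 6 and diagonals 5, 7.
(7,2) attacks row 4 at column 2 and diagonals 5.
Attacked columns: {2, 3, 4, 5, 6, 7}. Safe: {1}.

columns 1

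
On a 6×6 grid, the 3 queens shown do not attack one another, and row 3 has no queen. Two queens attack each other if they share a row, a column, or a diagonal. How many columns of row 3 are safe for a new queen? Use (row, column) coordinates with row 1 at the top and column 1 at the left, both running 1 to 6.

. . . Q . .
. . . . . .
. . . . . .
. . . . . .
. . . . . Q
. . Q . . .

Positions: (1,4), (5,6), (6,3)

2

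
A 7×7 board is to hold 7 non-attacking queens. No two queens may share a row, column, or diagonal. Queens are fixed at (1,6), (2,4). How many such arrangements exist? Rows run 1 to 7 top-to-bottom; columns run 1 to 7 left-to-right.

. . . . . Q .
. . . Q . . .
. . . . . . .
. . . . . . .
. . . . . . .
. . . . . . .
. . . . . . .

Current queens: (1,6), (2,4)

2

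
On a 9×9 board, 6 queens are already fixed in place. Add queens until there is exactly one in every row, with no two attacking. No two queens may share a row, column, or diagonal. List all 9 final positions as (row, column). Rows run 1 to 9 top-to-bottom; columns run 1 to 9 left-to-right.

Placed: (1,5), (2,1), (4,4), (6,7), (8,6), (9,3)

Row 3: attacked by (1,5)→{3,5,7}; (2,1)→{1,2}; (4,4)→{3,4,5}; (6,7)→{4,7}; (8,6)→{1,6}; (9,3)→{3,9}. Safe: 8. Place at column 8.
Row 5: attacked by (1,5)→{1,5,9}; (2,1)→{1,4}; (3,8)→{6,8}; (4,4)→{3,4,5}; (6,7)→{6,7,8}; (8,6)→{3,6,9}; (9,3)→{3,7}. Safe: 2. Place at column 2.
Row 7: attacked by (1,5)→{5}; (2,1)→{1,6}; (3,8)→{4,8}; (4,4)→{1,4,7}; (5,2)→{2,4}; (6,7)→{6,7,8}; (8,6)→{5,6,7}; (9,3)→{1,3,5}. Safe: 9. Place at column 9.
Columns [5, 1, 8, 4, 2, 7, 9, 6, 3], r−c [-4, 1, -5, 0, 3, -1, -2, 2, 6], r+c [6, 3, 11, 8, 7, 13, 16, 14, 12] are all distinct, so no two queens attack.

(1,5) (2,1) (3,8) (4,4) (5,2) (6,7) (7,9) (8,6) (9,3)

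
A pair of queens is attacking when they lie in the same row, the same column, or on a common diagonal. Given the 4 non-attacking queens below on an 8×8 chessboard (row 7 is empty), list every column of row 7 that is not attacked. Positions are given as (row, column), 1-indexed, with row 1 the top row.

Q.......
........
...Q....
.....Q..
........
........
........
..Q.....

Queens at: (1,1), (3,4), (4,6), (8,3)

(1,1) attacks row 7 at column 1 and diagonals 7.
(3,4) attacks row 7 at column 4 and diagonals 8.
(4,6) attacks row 7 at column 6 and diagonals 3.
(8,3) attacks row 7 at column 3 and diagonals 2, 4.
Attacked columns: {1, 2, 3, 4, 6, 7, 8}. Safe: {5}.

columns 5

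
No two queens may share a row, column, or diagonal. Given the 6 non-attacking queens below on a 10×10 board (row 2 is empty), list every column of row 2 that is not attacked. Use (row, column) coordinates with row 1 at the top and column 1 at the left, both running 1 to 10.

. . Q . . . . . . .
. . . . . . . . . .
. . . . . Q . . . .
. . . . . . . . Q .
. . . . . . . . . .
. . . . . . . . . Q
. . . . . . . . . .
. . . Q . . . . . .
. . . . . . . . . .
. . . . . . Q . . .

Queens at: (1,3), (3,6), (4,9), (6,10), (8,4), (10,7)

(1,3) attacks row 2 at column 3 and diagonals 2, 4.
(3,6) attacks row 2 at column 6 and diagonals 5, 7.
(4,9) attacks row 2 at column 9 and diagonals 7.
(6,10) attacks row 2 at column 10 and diagonals 6.
(8,4) attacks row 2 at column 4 and diagonals 10.
(10,7) attacks row 2 at column 7.
Attacked columns: {2, 3, 4, 5, 6, 7, 9, 10}. Safe: {1, 8}.

columns 1, 8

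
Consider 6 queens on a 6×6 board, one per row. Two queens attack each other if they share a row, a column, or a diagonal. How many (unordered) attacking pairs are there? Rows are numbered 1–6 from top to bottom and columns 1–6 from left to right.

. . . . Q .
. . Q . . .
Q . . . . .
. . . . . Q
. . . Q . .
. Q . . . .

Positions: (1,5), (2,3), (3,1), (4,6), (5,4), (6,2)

0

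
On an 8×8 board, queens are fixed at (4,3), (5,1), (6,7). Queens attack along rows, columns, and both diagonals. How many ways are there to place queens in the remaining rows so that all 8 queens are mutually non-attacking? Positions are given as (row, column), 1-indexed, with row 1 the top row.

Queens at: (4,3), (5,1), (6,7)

3

Branch on row 1: col 4 → 2; col 8 → 1.
Sum: 2 + 1 = 3.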